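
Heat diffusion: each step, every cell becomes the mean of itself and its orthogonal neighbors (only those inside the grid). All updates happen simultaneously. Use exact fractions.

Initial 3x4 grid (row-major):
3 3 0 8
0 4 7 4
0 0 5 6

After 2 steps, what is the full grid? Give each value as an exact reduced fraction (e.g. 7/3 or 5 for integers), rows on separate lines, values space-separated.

Answer: 25/12 59/20 15/4 59/12
131/80 133/50 441/100 77/16
4/3 191/80 63/16 21/4

Derivation:
After step 1:
  2 5/2 9/2 4
  7/4 14/5 4 25/4
  0 9/4 9/2 5
After step 2:
  25/12 59/20 15/4 59/12
  131/80 133/50 441/100 77/16
  4/3 191/80 63/16 21/4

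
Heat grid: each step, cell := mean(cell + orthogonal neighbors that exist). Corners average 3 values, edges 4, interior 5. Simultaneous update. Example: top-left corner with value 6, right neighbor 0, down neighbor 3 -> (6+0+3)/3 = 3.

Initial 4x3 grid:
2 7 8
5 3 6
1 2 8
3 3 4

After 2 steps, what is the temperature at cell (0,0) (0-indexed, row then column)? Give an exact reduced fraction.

Step 1: cell (0,0) = 14/3
Step 2: cell (0,0) = 149/36
Full grid after step 2:
  149/36 319/60 73/12
  443/120 22/5 457/80
  337/120 15/4 393/80
  97/36 103/30 13/3

Answer: 149/36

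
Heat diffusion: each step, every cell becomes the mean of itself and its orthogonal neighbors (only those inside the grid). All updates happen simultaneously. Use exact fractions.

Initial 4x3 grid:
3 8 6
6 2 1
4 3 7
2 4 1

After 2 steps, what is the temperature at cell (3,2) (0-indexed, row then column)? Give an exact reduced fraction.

Answer: 19/6

Derivation:
Step 1: cell (3,2) = 4
Step 2: cell (3,2) = 19/6
Full grid after step 2:
  85/18 233/48 55/12
  103/24 41/10 4
  89/24 69/20 15/4
  115/36 83/24 19/6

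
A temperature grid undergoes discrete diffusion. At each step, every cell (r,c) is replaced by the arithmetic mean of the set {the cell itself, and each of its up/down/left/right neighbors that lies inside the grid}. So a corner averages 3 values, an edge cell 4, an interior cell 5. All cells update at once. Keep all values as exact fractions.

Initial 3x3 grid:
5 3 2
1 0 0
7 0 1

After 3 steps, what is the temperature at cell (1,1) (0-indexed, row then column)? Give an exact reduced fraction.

Step 1: cell (1,1) = 4/5
Step 2: cell (1,1) = 93/50
Step 3: cell (1,1) = 5171/3000
Full grid after step 3:
  587/240 15133/7200 3253/2160
  35441/14400 5171/3000 6497/4800
  4693/2160 2093/1200 2423/2160

Answer: 5171/3000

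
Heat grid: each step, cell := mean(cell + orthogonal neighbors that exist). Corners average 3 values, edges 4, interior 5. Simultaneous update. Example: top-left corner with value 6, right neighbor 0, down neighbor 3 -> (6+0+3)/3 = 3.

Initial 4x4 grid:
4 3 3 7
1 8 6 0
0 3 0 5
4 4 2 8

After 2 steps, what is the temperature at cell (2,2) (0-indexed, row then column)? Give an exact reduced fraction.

Step 1: cell (2,2) = 16/5
Step 2: cell (2,2) = 327/100
Full grid after step 2:
  125/36 967/240 959/240 151/36
  727/240 367/100 401/100 869/240
  131/48 313/100 327/100 319/80
  95/36 149/48 299/80 47/12

Answer: 327/100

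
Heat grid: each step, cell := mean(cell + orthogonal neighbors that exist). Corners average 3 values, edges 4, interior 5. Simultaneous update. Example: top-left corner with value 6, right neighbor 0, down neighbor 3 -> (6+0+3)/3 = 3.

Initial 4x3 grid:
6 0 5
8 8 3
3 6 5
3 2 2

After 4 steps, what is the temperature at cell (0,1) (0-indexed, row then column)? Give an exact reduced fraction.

Answer: 4006649/864000

Derivation:
Step 1: cell (0,1) = 19/4
Step 2: cell (0,1) = 205/48
Step 3: cell (0,1) = 68131/14400
Step 4: cell (0,1) = 4006649/864000
Full grid after step 4:
  636071/129600 4006649/864000 581171/129600
  1034191/216000 1682311/360000 943441/216000
  965971/216000 1537961/360000 33323/8000
  523961/129600 3399919/864000 55229/14400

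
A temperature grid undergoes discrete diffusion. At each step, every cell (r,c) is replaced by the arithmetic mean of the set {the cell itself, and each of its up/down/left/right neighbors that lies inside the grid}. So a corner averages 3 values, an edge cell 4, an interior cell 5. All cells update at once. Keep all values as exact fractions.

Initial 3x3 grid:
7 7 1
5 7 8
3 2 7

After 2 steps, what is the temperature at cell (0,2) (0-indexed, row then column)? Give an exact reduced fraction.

Step 1: cell (0,2) = 16/3
Step 2: cell (0,2) = 199/36
Full grid after step 2:
  52/9 689/120 199/36
  629/120 273/50 451/80
  163/36 391/80 97/18

Answer: 199/36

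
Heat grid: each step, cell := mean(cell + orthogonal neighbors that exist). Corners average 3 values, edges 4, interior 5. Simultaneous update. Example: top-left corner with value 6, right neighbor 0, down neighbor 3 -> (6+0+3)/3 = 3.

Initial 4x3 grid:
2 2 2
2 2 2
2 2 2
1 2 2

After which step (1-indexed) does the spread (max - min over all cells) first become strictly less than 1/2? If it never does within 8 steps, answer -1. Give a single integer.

Answer: 1

Derivation:
Step 1: max=2, min=5/3, spread=1/3
  -> spread < 1/2 first at step 1
Step 2: max=2, min=31/18, spread=5/18
Step 3: max=2, min=391/216, spread=41/216
Step 4: max=2, min=47623/25920, spread=4217/25920
Step 5: max=14321/7200, min=2901251/1555200, spread=38417/311040
Step 6: max=285403/144000, min=175423789/93312000, spread=1903471/18662400
Step 7: max=8524241/4320000, min=10596450911/5598720000, spread=18038617/223948800
Step 8: max=764673241/388800000, min=638578217149/335923200000, spread=883978523/13436928000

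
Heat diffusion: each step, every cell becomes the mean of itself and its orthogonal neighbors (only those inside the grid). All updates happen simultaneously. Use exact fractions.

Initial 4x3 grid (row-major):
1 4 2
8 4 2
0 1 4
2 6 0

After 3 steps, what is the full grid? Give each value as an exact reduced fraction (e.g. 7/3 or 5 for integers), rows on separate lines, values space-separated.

Answer: 7463/2160 5119/1600 3239/1080
11749/3600 3119/1000 20773/7200
659/225 1437/500 19313/7200
1193/432 4209/1600 289/108

Derivation:
After step 1:
  13/3 11/4 8/3
  13/4 19/5 3
  11/4 3 7/4
  8/3 9/4 10/3
After step 2:
  31/9 271/80 101/36
  53/15 79/25 673/240
  35/12 271/100 133/48
  23/9 45/16 22/9
After step 3:
  7463/2160 5119/1600 3239/1080
  11749/3600 3119/1000 20773/7200
  659/225 1437/500 19313/7200
  1193/432 4209/1600 289/108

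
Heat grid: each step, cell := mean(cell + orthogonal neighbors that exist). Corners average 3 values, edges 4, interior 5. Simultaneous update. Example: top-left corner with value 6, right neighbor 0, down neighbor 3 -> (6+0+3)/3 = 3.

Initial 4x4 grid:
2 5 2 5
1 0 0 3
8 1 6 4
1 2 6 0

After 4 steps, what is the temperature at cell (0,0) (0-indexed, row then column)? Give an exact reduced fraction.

Answer: 6517/2592

Derivation:
Step 1: cell (0,0) = 8/3
Step 2: cell (0,0) = 23/9
Step 3: cell (0,0) = 5239/2160
Step 4: cell (0,0) = 6517/2592
Full grid after step 4:
  6517/2592 544687/216000 23447/8640 18527/6480
  69719/27000 478351/180000 249733/90000 25547/8640
  38737/13500 255827/90000 542801/180000 668987/216000
  96701/32400 332771/108000 337651/108000 8363/2592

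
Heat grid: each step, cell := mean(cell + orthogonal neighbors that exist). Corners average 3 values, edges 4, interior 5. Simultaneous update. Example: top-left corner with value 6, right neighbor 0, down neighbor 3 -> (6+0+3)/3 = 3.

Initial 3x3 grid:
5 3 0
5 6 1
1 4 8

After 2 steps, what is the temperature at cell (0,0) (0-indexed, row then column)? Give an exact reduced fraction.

Step 1: cell (0,0) = 13/3
Step 2: cell (0,0) = 145/36
Full grid after step 2:
  145/36 389/120 103/36
  943/240 401/100 793/240
  37/9 973/240 77/18

Answer: 145/36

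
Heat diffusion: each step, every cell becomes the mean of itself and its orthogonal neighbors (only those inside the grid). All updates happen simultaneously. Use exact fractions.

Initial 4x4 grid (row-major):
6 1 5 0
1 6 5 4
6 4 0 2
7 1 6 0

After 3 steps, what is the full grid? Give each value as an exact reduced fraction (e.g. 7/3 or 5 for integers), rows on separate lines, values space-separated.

After step 1:
  8/3 9/2 11/4 3
  19/4 17/5 4 11/4
  9/2 17/5 17/5 3/2
  14/3 9/2 7/4 8/3
After step 2:
  143/36 799/240 57/16 17/6
  919/240 401/100 163/50 45/16
  1039/240 96/25 281/100 619/240
  41/9 859/240 739/240 71/36
After step 3:
  4007/1080 26773/7200 2597/800 221/72
  29053/7200 10961/3000 3291/1000 2297/800
  29797/7200 11141/3000 9341/3000 18313/7200
  4487/1080 27097/7200 20593/7200 2747/1080

Answer: 4007/1080 26773/7200 2597/800 221/72
29053/7200 10961/3000 3291/1000 2297/800
29797/7200 11141/3000 9341/3000 18313/7200
4487/1080 27097/7200 20593/7200 2747/1080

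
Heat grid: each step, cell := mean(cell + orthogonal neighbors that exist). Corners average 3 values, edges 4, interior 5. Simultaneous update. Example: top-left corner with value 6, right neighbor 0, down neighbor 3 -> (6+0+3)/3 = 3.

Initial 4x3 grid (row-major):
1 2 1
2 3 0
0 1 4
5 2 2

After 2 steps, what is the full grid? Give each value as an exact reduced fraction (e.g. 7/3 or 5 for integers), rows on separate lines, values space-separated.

After step 1:
  5/3 7/4 1
  3/2 8/5 2
  2 2 7/4
  7/3 5/2 8/3
After step 2:
  59/36 361/240 19/12
  203/120 177/100 127/80
  47/24 197/100 101/48
  41/18 19/8 83/36

Answer: 59/36 361/240 19/12
203/120 177/100 127/80
47/24 197/100 101/48
41/18 19/8 83/36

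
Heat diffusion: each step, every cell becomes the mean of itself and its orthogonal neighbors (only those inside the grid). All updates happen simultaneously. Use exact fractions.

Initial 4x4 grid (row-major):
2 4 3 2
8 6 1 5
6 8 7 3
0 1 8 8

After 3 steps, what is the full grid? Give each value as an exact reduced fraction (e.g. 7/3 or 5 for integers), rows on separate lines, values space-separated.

After step 1:
  14/3 15/4 5/2 10/3
  11/2 27/5 22/5 11/4
  11/2 28/5 27/5 23/4
  7/3 17/4 6 19/3
After step 2:
  167/36 979/240 839/240 103/36
  79/15 493/100 409/100 487/120
  71/15 523/100 543/100 607/120
  145/36 1091/240 1319/240 217/36
After step 3:
  10069/2160 30859/7200 26147/7200 7499/2160
  4403/900 5663/1200 5281/1200 14461/3600
  4333/900 29843/6000 6073/1200 18517/3600
  9581/2160 34739/7200 38699/7200 11939/2160

Answer: 10069/2160 30859/7200 26147/7200 7499/2160
4403/900 5663/1200 5281/1200 14461/3600
4333/900 29843/6000 6073/1200 18517/3600
9581/2160 34739/7200 38699/7200 11939/2160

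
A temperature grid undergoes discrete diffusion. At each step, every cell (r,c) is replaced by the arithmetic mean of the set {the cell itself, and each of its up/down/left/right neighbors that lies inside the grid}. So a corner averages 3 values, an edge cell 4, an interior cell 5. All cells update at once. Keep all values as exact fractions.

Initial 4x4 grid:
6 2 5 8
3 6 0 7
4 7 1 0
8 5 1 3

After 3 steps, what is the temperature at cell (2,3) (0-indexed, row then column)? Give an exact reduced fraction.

Answer: 10741/3600

Derivation:
Step 1: cell (2,3) = 11/4
Step 2: cell (2,3) = 289/120
Step 3: cell (2,3) = 10741/3600
Full grid after step 3:
  9151/2160 3127/720 15071/3600 2467/540
  6551/1440 24133/6000 2957/750 13241/3600
  6887/1440 1588/375 18851/6000 10741/3600
  2719/540 1213/288 22517/7200 5273/2160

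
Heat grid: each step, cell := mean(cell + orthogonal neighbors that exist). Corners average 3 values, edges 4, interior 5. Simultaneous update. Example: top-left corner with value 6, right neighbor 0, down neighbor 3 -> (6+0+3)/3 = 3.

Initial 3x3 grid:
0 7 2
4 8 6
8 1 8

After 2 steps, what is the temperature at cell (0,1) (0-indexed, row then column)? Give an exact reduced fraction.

Step 1: cell (0,1) = 17/4
Step 2: cell (0,1) = 1087/240
Full grid after step 2:
  155/36 1087/240 61/12
  91/20 267/50 53/10
  187/36 1247/240 23/4

Answer: 1087/240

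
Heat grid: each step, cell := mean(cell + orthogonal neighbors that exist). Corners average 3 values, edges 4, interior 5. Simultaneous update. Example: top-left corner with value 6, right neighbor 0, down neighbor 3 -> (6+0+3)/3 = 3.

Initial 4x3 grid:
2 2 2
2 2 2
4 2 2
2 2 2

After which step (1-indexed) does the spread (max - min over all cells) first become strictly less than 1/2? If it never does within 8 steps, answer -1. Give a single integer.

Answer: 3

Derivation:
Step 1: max=8/3, min=2, spread=2/3
Step 2: max=151/60, min=2, spread=31/60
Step 3: max=1291/540, min=2, spread=211/540
  -> spread < 1/2 first at step 3
Step 4: max=124897/54000, min=1847/900, spread=14077/54000
Step 5: max=1112407/486000, min=111683/54000, spread=5363/24300
Step 6: max=32900809/14580000, min=62869/30000, spread=93859/583200
Step 7: max=1959874481/874800000, min=102536467/48600000, spread=4568723/34992000
Step 8: max=116756435629/52488000000, min=3097618889/1458000000, spread=8387449/83980800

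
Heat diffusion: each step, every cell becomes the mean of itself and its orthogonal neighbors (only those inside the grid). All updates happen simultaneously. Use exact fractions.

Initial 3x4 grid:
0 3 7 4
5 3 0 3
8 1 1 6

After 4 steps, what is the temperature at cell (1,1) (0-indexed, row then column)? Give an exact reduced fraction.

Answer: 291751/90000

Derivation:
Step 1: cell (1,1) = 12/5
Step 2: cell (1,1) = 157/50
Step 3: cell (1,1) = 4619/1500
Step 4: cell (1,1) = 291751/90000
Full grid after step 4:
  214537/64800 692539/216000 718579/216000 438149/129600
  358237/108000 291751/90000 125281/40000 943777/288000
  220687/64800 687289/216000 669329/216000 397849/129600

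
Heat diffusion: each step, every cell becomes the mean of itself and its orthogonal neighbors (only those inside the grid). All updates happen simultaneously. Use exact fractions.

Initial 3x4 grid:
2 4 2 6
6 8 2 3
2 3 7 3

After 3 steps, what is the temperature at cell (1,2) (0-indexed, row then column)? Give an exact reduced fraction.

Answer: 331/80

Derivation:
Step 1: cell (1,2) = 22/5
Step 2: cell (1,2) = 79/20
Step 3: cell (1,2) = 331/80
Full grid after step 3:
  743/180 199/48 347/90 514/135
  6209/1440 5021/1200 331/80 1841/480
  9241/2160 1261/288 5917/1440 8789/2160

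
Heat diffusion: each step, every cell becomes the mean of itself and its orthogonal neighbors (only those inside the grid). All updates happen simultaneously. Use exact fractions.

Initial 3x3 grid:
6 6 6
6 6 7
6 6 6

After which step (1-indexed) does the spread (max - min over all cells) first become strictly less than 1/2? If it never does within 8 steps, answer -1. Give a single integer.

Answer: 1

Derivation:
Step 1: max=19/3, min=6, spread=1/3
  -> spread < 1/2 first at step 1
Step 2: max=1507/240, min=6, spread=67/240
Step 3: max=13397/2160, min=1207/200, spread=1807/10800
Step 4: max=5341963/864000, min=32761/5400, spread=33401/288000
Step 5: max=47885933/7776000, min=3283391/540000, spread=3025513/38880000
Step 6: max=19127326867/3110400000, min=175555949/28800000, spread=53531/995328
Step 7: max=1145776925849/186624000000, min=47447116051/7776000000, spread=450953/11943936
Step 8: max=68693543560603/11197440000000, min=5699728610519/933120000000, spread=3799043/143327232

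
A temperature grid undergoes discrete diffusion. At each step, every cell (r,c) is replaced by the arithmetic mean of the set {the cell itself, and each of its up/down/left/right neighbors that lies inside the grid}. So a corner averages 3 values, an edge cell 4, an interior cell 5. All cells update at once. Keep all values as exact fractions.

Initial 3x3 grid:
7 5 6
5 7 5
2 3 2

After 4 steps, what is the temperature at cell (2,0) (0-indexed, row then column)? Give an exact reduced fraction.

Answer: 22969/5184

Derivation:
Step 1: cell (2,0) = 10/3
Step 2: cell (2,0) = 145/36
Step 3: cell (2,0) = 1819/432
Step 4: cell (2,0) = 22969/5184
Full grid after step 4:
  13573/2592 60013/11520 26767/5184
  55393/11520 8671/1800 20453/4320
  22969/5184 74747/17280 11327/2592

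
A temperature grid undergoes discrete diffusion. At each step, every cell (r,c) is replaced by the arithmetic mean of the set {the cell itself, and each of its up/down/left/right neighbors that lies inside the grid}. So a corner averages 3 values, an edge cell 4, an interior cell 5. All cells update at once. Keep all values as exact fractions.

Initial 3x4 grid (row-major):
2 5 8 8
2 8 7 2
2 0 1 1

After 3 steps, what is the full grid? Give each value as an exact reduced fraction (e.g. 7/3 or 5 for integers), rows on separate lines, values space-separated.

After step 1:
  3 23/4 7 6
  7/2 22/5 26/5 9/2
  4/3 11/4 9/4 4/3
After step 2:
  49/12 403/80 479/80 35/6
  367/120 108/25 467/100 511/120
  91/36 161/60 173/60 97/36
After step 3:
  2923/720 11657/2400 12917/2400 3859/720
  25181/7200 23723/6000 26543/6000 31421/7200
  2977/1080 11173/3600 5819/1800 3541/1080

Answer: 2923/720 11657/2400 12917/2400 3859/720
25181/7200 23723/6000 26543/6000 31421/7200
2977/1080 11173/3600 5819/1800 3541/1080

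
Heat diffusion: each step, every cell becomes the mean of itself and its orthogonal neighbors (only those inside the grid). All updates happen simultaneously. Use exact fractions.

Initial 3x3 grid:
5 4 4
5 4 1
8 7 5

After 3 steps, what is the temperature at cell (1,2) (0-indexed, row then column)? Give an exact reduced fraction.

Answer: 29957/7200

Derivation:
Step 1: cell (1,2) = 7/2
Step 2: cell (1,2) = 451/120
Step 3: cell (1,2) = 29957/7200
Full grid after step 3:
  10147/2160 61589/14400 2729/720
  37457/7200 27643/6000 29957/7200
  5981/1080 6197/1200 4921/1080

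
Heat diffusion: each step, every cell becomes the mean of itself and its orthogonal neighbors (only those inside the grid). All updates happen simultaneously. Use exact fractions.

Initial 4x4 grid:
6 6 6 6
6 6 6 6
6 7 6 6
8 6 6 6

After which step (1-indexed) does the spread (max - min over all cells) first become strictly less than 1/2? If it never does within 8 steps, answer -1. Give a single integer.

Answer: 4

Derivation:
Step 1: max=27/4, min=6, spread=3/4
Step 2: max=121/18, min=6, spread=13/18
Step 3: max=7031/1080, min=6, spread=551/1080
Step 4: max=209543/32400, min=3613/600, spread=14441/32400
  -> spread < 1/2 first at step 4
Step 5: max=6212537/972000, min=108469/18000, spread=355211/972000
Step 6: max=185317571/29160000, min=652997/108000, spread=9008381/29160000
Step 7: max=5526359951/874800000, min=39259/6480, spread=226394951/874800000
Step 8: max=165138166943/26244000000, min=2952306343/486000000, spread=5713624421/26244000000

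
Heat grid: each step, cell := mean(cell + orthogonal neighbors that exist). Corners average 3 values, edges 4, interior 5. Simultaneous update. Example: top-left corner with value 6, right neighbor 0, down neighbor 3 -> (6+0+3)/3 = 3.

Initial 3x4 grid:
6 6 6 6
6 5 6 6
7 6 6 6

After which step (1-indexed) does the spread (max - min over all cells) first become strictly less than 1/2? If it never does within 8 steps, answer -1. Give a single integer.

Answer: 2

Derivation:
Step 1: max=19/3, min=23/4, spread=7/12
Step 2: max=55/9, min=587/100, spread=217/900
  -> spread < 1/2 first at step 2
Step 3: max=818/135, min=14137/2400, spread=3647/21600
Step 4: max=97379/16200, min=47351/8000, spread=59729/648000
Step 5: max=5828431/972000, min=12815003/2160000, spread=1233593/19440000
Step 6: max=174422377/29160000, min=32061973/5400000, spread=3219307/72900000
Step 7: max=20909051011/3499200000, min=4620995183/777600000, spread=1833163/55987200
Step 8: max=1253363585549/209952000000, min=277402929997/46656000000, spread=80806409/3359232000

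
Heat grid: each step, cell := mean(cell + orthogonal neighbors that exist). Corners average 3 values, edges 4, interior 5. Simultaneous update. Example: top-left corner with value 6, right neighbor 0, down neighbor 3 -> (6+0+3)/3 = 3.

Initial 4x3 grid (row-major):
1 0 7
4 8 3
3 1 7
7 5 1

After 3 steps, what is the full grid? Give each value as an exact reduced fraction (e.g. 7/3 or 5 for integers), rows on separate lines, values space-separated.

After step 1:
  5/3 4 10/3
  4 16/5 25/4
  15/4 24/5 3
  5 7/2 13/3
After step 2:
  29/9 61/20 163/36
  757/240 89/20 947/240
  351/80 73/20 1103/240
  49/12 529/120 65/18
After step 3:
  6787/2160 61/16 8297/2160
  5477/1440 73/20 6307/1440
  611/160 2579/600 5689/1440
  3091/720 5671/1440 9083/2160

Answer: 6787/2160 61/16 8297/2160
5477/1440 73/20 6307/1440
611/160 2579/600 5689/1440
3091/720 5671/1440 9083/2160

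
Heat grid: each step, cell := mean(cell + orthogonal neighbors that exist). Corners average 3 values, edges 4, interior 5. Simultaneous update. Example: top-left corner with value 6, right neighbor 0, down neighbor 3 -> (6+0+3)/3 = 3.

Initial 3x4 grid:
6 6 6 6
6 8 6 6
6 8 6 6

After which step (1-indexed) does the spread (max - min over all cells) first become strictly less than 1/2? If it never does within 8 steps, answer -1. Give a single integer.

Answer: 4

Derivation:
Step 1: max=7, min=6, spread=1
Step 2: max=809/120, min=6, spread=89/120
Step 3: max=898/135, min=733/120, spread=587/1080
Step 4: max=428617/64800, min=7393/1200, spread=5879/12960
  -> spread < 1/2 first at step 4
Step 5: max=25525553/3888000, min=20974/3375, spread=272701/777600
Step 6: max=1524135967/233280000, min=40489247/6480000, spread=2660923/9331200
Step 7: max=91039329053/13996800000, min=271214797/43200000, spread=126629393/559872000
Step 8: max=5444463199927/839808000000, min=146958183307/23328000000, spread=1231748807/6718464000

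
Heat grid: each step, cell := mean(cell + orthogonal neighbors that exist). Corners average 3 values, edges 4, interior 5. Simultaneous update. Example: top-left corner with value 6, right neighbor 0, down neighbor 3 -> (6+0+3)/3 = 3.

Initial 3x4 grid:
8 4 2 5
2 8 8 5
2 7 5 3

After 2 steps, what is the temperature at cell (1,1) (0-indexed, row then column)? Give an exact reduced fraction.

Step 1: cell (1,1) = 29/5
Step 2: cell (1,1) = 137/25
Full grid after step 2:
  91/18 1243/240 397/80 14/3
  287/60 137/25 543/100 1151/240
  85/18 1243/240 1271/240 46/9

Answer: 137/25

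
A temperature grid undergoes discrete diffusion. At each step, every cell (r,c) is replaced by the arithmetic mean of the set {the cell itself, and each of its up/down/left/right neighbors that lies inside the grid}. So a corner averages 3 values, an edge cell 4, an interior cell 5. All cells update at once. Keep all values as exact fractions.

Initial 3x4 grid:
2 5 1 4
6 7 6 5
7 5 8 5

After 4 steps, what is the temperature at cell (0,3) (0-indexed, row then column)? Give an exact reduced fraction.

Step 1: cell (0,3) = 10/3
Step 2: cell (0,3) = 37/9
Step 3: cell (0,3) = 9479/2160
Step 4: cell (0,3) = 299417/64800
Full grid after step 4:
  39979/8100 1040429/216000 1008089/216000 299417/64800
  2309353/432000 951227/180000 115819/22500 271031/54000
  20599/3600 412393/72000 134371/24000 117389/21600

Answer: 299417/64800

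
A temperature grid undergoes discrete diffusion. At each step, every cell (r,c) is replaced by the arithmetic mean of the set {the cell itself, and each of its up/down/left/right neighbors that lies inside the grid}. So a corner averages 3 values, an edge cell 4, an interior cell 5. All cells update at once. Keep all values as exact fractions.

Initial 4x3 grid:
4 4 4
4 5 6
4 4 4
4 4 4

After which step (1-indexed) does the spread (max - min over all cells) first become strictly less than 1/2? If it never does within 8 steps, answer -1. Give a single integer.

Answer: 3

Derivation:
Step 1: max=19/4, min=4, spread=3/4
Step 2: max=1111/240, min=4, spread=151/240
Step 3: max=4883/1080, min=973/240, spread=1009/2160
  -> spread < 1/2 first at step 3
Step 4: max=578381/129600, min=29567/7200, spread=1847/5184
Step 5: max=34424809/7776000, min=149089/36000, spread=444317/1555200
Step 6: max=2050548911/466560000, min=54068951/12960000, spread=4162667/18662400
Step 7: max=122397320749/27993600000, min=3261224909/777600000, spread=199728961/1119744000
Step 8: max=7312566169991/1679616000000, min=21835565059/5184000000, spread=1902744727/13436928000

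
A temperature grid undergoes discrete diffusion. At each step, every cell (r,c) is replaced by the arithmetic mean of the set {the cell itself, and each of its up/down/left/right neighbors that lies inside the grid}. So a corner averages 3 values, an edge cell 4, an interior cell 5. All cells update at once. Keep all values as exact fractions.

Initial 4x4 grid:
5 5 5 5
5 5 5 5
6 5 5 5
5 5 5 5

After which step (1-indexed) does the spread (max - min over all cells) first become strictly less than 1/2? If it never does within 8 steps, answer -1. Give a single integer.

Answer: 1

Derivation:
Step 1: max=16/3, min=5, spread=1/3
  -> spread < 1/2 first at step 1
Step 2: max=631/120, min=5, spread=31/120
Step 3: max=5611/1080, min=5, spread=211/1080
Step 4: max=556843/108000, min=5, spread=16843/108000
Step 5: max=4998643/972000, min=45079/9000, spread=130111/972000
Step 6: max=149442367/29160000, min=2707159/540000, spread=3255781/29160000
Step 7: max=4474353691/874800000, min=2711107/540000, spread=82360351/874800000
Step 8: max=133971316891/26244000000, min=488506441/97200000, spread=2074577821/26244000000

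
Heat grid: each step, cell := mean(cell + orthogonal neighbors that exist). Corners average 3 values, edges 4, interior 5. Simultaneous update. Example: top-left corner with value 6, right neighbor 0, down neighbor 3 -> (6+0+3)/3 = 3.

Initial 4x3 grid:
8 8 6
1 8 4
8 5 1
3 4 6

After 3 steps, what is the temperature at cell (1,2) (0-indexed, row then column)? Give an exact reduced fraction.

Answer: 4251/800

Derivation:
Step 1: cell (1,2) = 19/4
Step 2: cell (1,2) = 399/80
Step 3: cell (1,2) = 4251/800
Full grid after step 3:
  3223/540 43969/7200 1373/240
  5123/900 32197/6000 4251/800
  1973/400 29497/6000 32539/7200
  287/60 32149/7200 9397/2160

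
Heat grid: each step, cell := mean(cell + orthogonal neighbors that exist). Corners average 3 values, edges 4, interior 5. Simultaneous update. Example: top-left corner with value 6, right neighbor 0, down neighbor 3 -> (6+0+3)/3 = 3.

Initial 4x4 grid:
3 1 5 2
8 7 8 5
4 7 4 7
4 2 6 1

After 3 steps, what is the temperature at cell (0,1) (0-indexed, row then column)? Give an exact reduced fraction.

Step 1: cell (0,1) = 4
Step 2: cell (0,1) = 91/20
Step 3: cell (0,1) = 469/100
Full grid after step 3:
  1153/240 469/100 477/100 369/80
  11981/2400 10533/2000 10031/2000 12103/2400
  36719/7200 29543/6000 31237/6000 6857/1440
  9713/2160 4273/900 799/180 10099/2160

Answer: 469/100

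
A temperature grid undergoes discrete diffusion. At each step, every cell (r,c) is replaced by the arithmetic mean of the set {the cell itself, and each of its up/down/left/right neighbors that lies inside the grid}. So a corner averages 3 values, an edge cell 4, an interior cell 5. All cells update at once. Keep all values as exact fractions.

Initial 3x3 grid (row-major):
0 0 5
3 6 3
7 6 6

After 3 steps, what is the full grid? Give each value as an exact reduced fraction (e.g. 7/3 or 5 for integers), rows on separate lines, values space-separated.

Answer: 2057/720 46367/14400 7231/2160
14023/3600 971/250 3887/900
9881/2160 71917/14400 3487/720

Derivation:
After step 1:
  1 11/4 8/3
  4 18/5 5
  16/3 25/4 5
After step 2:
  31/12 601/240 125/36
  209/60 108/25 61/15
  187/36 1211/240 65/12
After step 3:
  2057/720 46367/14400 7231/2160
  14023/3600 971/250 3887/900
  9881/2160 71917/14400 3487/720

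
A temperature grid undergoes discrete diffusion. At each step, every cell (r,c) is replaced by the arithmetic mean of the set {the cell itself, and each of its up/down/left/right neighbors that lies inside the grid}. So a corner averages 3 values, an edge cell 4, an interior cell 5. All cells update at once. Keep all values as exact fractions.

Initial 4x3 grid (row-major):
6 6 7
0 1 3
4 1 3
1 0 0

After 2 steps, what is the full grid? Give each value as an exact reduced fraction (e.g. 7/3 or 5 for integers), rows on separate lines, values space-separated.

After step 1:
  4 5 16/3
  11/4 11/5 7/2
  3/2 9/5 7/4
  5/3 1/2 1
After step 2:
  47/12 62/15 83/18
  209/80 61/20 767/240
  463/240 31/20 161/80
  11/9 149/120 13/12

Answer: 47/12 62/15 83/18
209/80 61/20 767/240
463/240 31/20 161/80
11/9 149/120 13/12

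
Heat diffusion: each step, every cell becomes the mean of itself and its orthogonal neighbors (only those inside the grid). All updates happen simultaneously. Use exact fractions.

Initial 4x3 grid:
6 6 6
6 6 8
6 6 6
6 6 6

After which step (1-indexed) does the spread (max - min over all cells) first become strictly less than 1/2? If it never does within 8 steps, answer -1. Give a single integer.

Answer: 3

Derivation:
Step 1: max=20/3, min=6, spread=2/3
Step 2: max=391/60, min=6, spread=31/60
Step 3: max=3451/540, min=6, spread=211/540
  -> spread < 1/2 first at step 3
Step 4: max=340897/54000, min=5447/900, spread=14077/54000
Step 5: max=3056407/486000, min=327683/54000, spread=5363/24300
Step 6: max=91220809/14580000, min=182869/30000, spread=93859/583200
Step 7: max=5459074481/874800000, min=296936467/48600000, spread=4568723/34992000
Step 8: max=326708435629/52488000000, min=8929618889/1458000000, spread=8387449/83980800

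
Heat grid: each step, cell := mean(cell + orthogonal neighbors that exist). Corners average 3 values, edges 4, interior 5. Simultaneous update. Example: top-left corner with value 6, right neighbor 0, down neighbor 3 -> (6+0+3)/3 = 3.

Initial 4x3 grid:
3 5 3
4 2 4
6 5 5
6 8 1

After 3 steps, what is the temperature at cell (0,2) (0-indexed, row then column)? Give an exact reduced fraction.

Step 1: cell (0,2) = 4
Step 2: cell (0,2) = 43/12
Step 3: cell (0,2) = 269/72
Full grid after step 3:
  563/144 6001/1600 269/72
  2561/600 4091/1000 3123/800
  17771/3600 28151/6000 30967/7200
  2923/540 18121/3600 10177/2160

Answer: 269/72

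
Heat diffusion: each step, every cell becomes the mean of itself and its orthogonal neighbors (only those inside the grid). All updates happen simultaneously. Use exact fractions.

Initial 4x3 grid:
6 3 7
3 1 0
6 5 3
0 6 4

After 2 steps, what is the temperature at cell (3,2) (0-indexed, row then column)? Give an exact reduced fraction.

Answer: 133/36

Derivation:
Step 1: cell (3,2) = 13/3
Step 2: cell (3,2) = 133/36
Full grid after step 2:
  49/12 839/240 31/9
  139/40 88/25 689/240
  157/40 337/100 857/240
  15/4 977/240 133/36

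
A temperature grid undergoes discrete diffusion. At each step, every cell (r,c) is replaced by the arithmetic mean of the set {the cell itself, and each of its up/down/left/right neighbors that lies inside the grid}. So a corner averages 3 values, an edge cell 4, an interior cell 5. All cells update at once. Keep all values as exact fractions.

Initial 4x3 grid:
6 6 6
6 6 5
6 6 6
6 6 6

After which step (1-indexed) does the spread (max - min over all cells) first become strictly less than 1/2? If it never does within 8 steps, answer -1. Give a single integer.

Answer: 1

Derivation:
Step 1: max=6, min=17/3, spread=1/3
  -> spread < 1/2 first at step 1
Step 2: max=6, min=689/120, spread=31/120
Step 3: max=6, min=6269/1080, spread=211/1080
Step 4: max=10753/1800, min=631103/108000, spread=14077/108000
Step 5: max=644317/108000, min=5691593/972000, spread=5363/48600
Step 6: max=357131/60000, min=171219191/29160000, spread=93859/1166400
Step 7: max=577863533/97200000, min=10287325519/1749600000, spread=4568723/69984000
Step 8: max=17314381111/2916000000, min=618075564371/104976000000, spread=8387449/167961600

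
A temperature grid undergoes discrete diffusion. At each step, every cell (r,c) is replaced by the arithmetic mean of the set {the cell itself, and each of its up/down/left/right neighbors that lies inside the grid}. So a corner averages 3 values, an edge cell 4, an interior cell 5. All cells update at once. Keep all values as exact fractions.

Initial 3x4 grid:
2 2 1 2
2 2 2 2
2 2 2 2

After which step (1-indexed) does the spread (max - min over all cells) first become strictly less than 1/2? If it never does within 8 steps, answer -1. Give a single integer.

Answer: 1

Derivation:
Step 1: max=2, min=5/3, spread=1/3
  -> spread < 1/2 first at step 1
Step 2: max=2, min=209/120, spread=31/120
Step 3: max=2, min=1949/1080, spread=211/1080
Step 4: max=3553/1800, min=199103/108000, spread=14077/108000
Step 5: max=212317/108000, min=1803593/972000, spread=5363/48600
Step 6: max=117131/60000, min=54579191/29160000, spread=93859/1166400
Step 7: max=189063533/97200000, min=3288925519/1749600000, spread=4568723/69984000
Step 8: max=5650381111/2916000000, min=198171564371/104976000000, spread=8387449/167961600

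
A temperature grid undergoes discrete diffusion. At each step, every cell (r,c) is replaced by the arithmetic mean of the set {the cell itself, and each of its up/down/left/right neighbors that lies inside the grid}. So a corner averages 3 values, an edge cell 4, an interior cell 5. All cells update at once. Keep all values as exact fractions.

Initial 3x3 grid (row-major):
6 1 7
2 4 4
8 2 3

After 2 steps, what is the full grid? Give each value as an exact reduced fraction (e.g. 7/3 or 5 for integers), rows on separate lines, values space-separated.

After step 1:
  3 9/2 4
  5 13/5 9/2
  4 17/4 3
After step 2:
  25/6 141/40 13/3
  73/20 417/100 141/40
  53/12 277/80 47/12

Answer: 25/6 141/40 13/3
73/20 417/100 141/40
53/12 277/80 47/12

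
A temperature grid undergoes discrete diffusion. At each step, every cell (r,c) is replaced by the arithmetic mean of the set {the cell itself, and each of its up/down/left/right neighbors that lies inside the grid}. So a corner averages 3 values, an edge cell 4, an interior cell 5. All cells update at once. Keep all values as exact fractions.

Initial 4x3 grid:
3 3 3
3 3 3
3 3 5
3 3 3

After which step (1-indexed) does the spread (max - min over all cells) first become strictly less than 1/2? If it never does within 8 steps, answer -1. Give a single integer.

Answer: 3

Derivation:
Step 1: max=11/3, min=3, spread=2/3
Step 2: max=211/60, min=3, spread=31/60
Step 3: max=1831/540, min=3, spread=211/540
  -> spread < 1/2 first at step 3
Step 4: max=178897/54000, min=2747/900, spread=14077/54000
Step 5: max=1598407/486000, min=165683/54000, spread=5363/24300
Step 6: max=47480809/14580000, min=92869/30000, spread=93859/583200
Step 7: max=2834674481/874800000, min=151136467/48600000, spread=4568723/34992000
Step 8: max=169244435629/52488000000, min=4555618889/1458000000, spread=8387449/83980800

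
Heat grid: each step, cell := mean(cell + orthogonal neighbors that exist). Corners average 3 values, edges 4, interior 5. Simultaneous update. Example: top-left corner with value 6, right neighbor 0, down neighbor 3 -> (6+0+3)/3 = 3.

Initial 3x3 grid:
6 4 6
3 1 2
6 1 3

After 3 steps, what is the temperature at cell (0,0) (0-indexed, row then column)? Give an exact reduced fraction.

Step 1: cell (0,0) = 13/3
Step 2: cell (0,0) = 151/36
Step 3: cell (0,0) = 8177/2160
Full grid after step 3:
  8177/2160 53569/14400 2459/720
  3209/900 1183/375 232/75
  6767/2160 42319/14400 1909/720

Answer: 8177/2160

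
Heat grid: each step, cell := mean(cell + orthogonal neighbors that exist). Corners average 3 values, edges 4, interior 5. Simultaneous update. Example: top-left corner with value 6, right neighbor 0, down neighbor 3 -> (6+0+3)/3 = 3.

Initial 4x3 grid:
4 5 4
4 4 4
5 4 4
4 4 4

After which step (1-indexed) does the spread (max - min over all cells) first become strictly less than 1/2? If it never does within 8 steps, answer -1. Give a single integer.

Answer: 1

Derivation:
Step 1: max=13/3, min=4, spread=1/3
  -> spread < 1/2 first at step 1
Step 2: max=1027/240, min=4, spread=67/240
Step 3: max=9227/2160, min=731/180, spread=91/432
Step 4: max=550723/129600, min=22057/5400, spread=4271/25920
Step 5: max=32932997/7776000, min=49289/12000, spread=39749/311040
Step 6: max=1970138023/466560000, min=10016419/2430000, spread=1879423/18662400
Step 7: max=117932311157/27993600000, min=2410679959/583200000, spread=3551477/44789760
Step 8: max=7062819076063/1679616000000, min=12078151213/2916000000, spread=846431819/13436928000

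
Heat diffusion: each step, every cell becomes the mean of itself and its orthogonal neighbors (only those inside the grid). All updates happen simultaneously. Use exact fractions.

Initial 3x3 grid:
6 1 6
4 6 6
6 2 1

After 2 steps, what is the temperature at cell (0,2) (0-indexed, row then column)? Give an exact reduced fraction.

Answer: 83/18

Derivation:
Step 1: cell (0,2) = 13/3
Step 2: cell (0,2) = 83/18
Full grid after step 2:
  167/36 331/80 83/18
  509/120 451/100 953/240
  53/12 291/80 23/6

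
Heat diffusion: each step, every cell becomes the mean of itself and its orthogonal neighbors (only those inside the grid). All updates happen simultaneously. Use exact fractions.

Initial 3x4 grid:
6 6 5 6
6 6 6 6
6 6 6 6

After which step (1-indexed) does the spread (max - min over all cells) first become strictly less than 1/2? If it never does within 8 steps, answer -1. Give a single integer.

Step 1: max=6, min=17/3, spread=1/3
  -> spread < 1/2 first at step 1
Step 2: max=6, min=689/120, spread=31/120
Step 3: max=6, min=6269/1080, spread=211/1080
Step 4: max=10753/1800, min=631103/108000, spread=14077/108000
Step 5: max=644317/108000, min=5691593/972000, spread=5363/48600
Step 6: max=357131/60000, min=171219191/29160000, spread=93859/1166400
Step 7: max=577863533/97200000, min=10287325519/1749600000, spread=4568723/69984000
Step 8: max=17314381111/2916000000, min=618075564371/104976000000, spread=8387449/167961600

Answer: 1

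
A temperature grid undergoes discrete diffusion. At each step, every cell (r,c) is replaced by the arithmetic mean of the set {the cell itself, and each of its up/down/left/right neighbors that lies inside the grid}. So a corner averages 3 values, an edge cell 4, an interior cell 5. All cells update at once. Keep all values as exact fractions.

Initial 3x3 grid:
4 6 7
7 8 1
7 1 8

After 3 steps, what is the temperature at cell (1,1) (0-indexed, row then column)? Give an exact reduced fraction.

Answer: 31189/6000

Derivation:
Step 1: cell (1,1) = 23/5
Step 2: cell (1,1) = 587/100
Step 3: cell (1,1) = 31189/6000
Full grid after step 3:
  12151/2160 82597/14400 11221/2160
  41911/7200 31189/6000 2127/400
  1921/360 19393/3600 2609/540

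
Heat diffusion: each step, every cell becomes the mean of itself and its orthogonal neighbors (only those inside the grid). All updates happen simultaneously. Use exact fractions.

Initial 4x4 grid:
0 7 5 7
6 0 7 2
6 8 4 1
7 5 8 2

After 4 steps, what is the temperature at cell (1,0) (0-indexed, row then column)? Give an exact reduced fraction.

Answer: 1044269/216000

Derivation:
Step 1: cell (1,0) = 3
Step 2: cell (1,0) = 1181/240
Step 3: cell (1,0) = 31343/7200
Step 4: cell (1,0) = 1044269/216000
Full grid after step 4:
  279443/64800 248711/54000 239761/54000 37211/8100
  1044269/216000 817013/180000 211117/45000 229561/54000
  372103/72000 157363/30000 812353/180000 235351/54000
  61963/10800 127001/24000 1058329/216000 274903/64800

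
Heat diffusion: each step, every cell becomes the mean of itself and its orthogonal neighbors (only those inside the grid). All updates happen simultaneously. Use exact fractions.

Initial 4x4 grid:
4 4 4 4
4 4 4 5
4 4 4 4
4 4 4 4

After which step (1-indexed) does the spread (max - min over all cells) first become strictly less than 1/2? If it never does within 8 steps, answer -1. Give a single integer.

Step 1: max=13/3, min=4, spread=1/3
  -> spread < 1/2 first at step 1
Step 2: max=511/120, min=4, spread=31/120
Step 3: max=4531/1080, min=4, spread=211/1080
Step 4: max=448843/108000, min=4, spread=16843/108000
Step 5: max=4026643/972000, min=36079/9000, spread=130111/972000
Step 6: max=120282367/29160000, min=2167159/540000, spread=3255781/29160000
Step 7: max=3599553691/874800000, min=2171107/540000, spread=82360351/874800000
Step 8: max=107727316891/26244000000, min=391306441/97200000, spread=2074577821/26244000000

Answer: 1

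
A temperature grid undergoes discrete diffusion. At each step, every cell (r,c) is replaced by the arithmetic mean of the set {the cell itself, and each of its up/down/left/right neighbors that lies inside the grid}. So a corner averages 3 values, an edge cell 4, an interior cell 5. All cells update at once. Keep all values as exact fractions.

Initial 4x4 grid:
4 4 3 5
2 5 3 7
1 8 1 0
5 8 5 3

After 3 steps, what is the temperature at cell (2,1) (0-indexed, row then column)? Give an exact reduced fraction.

Step 1: cell (2,1) = 23/5
Step 2: cell (2,1) = 229/50
Step 3: cell (2,1) = 5129/1200
Full grid after step 3:
  7919/2160 27743/7200 3199/800 2911/720
  13639/3600 23897/6000 7801/2000 2243/600
  15647/3600 5129/1200 23407/6000 6277/1800
  10171/2160 33919/7200 29143/7200 7609/2160

Answer: 5129/1200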